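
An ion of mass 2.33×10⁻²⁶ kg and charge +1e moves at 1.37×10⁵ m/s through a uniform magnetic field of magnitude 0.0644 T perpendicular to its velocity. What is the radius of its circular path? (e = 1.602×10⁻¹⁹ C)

The magnetic force provides the centripetal force: |q|vB = mv²/r.
r = mv/(|q|B) = (2.33×10⁻²⁶)(1.37×10⁵)/((1.602×10⁻¹⁹)(0.0644)) ≈ 0.309 m.

r ≈ 0.309 m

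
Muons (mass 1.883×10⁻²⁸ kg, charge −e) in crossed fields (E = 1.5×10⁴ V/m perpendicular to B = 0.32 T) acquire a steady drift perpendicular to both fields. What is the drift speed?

In crossed fields the guiding centre drifts at v_d = |E×B|/B² = E/B, independent of charge and mass.
v_d = 1.5×10⁴/0.32 = 4.7×10⁴ m/s.

v_d ≈ 4.7×10⁴ m/s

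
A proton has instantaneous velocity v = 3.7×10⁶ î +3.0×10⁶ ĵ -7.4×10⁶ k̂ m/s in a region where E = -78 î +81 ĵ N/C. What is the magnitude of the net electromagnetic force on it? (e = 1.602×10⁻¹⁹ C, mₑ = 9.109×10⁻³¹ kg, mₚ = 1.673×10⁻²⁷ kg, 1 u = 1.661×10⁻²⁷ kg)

|F| ≈ 1.80×10⁻¹⁷ N

Only an electric field acts, so F = qE = (1.602×10⁻¹⁹ C)·(-78.0, 81.0, 0) = (-1.25×10⁻¹⁷, 1.30×10⁻¹⁷, 0) N.
|F| = 1.80×10⁻¹⁷ N.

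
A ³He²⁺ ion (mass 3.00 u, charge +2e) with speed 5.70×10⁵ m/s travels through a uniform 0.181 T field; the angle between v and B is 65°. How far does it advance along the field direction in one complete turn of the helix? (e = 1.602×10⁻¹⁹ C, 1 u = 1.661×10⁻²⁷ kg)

v∥ = v cosθ = 5.70×10⁵·cos65° ≈ 2.409×10⁵ m/s.
T = 2πm/(|q|B) = 2π(4.983×10⁻²⁷)/((3.204×10⁻¹⁹)(0.181)) ≈ 5.399×10⁻⁷ s.
pitch = v∥ T = (2.409×10⁵)(5.399×10⁻⁷) ≈ 0.130 m.

p ≈ 0.130 m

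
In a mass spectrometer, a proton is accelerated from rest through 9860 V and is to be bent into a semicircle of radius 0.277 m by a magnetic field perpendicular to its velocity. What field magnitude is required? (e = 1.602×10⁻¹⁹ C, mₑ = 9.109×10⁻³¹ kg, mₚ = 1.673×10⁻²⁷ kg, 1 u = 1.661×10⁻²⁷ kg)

v = √(2|q|V/m) = √(2·1.602×10⁻¹⁹·9860/1.673×10⁻²⁷) ≈ 1.374×10⁶ m/s.
B = mv/(|q|r) = (1.673×10⁻²⁷)(1.374×10⁶)/((1.602×10⁻¹⁹)(0.277)) ≈ 0.0518 T.

B ≈ 0.0518 T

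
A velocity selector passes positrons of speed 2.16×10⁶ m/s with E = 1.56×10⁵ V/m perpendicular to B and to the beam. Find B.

B = 0.0722 T

Balance of forces in the selector: qE = qvB ⇒ B = E/v.
B = 1.56×10⁵/2.16×10⁶ = 0.0722 T.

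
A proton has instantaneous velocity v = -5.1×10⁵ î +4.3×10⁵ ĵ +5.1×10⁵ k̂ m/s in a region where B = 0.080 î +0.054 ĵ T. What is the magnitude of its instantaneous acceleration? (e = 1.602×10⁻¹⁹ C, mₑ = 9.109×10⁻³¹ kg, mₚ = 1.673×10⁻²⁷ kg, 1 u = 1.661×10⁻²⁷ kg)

v×B = (-2.75×10⁴, 4.08×10⁴, -6.19×10⁴) N/C.
F = q v×B = (1.602×10⁻¹⁹ C)·(-2.75×10⁴, 4.08×10⁴, -6.19×10⁴) = (-4.41×10⁻¹⁵, 6.54×10⁻¹⁵, -9.92×10⁻¹⁵) N.
|a| = |F|/m = 1.267×10⁻¹⁴/1.673×10⁻²⁷ ≈ 7.58×10¹² m/s².

|a| ≈ 7.58×10¹² m/s²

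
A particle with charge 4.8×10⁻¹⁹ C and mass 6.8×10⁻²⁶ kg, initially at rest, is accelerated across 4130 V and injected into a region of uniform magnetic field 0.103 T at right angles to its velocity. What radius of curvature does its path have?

Acceleration: |q|V = ½mv² ⇒ v = √(2|q|V/m) = √(2·4.8×10⁻¹⁹·4130/6.8×10⁻²⁶) ≈ 2.415×10⁵ m/s.
In the field: r = mv/(|q|B) = (6.8×10⁻²⁶)(2.415×10⁵)/((4.8×10⁻¹⁹)(0.103)) ≈ 0.332 m.

r ≈ 0.332 m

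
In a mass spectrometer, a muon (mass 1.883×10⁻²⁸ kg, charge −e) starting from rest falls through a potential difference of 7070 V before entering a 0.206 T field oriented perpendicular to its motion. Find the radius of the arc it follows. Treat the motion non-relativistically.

r ≈ 0.0198 m

Acceleration: |q|V = ½mv² ⇒ v = √(2|q|V/m) = √(2·1.602×10⁻¹⁹·7070/1.883×10⁻²⁸) ≈ 3.468×10⁶ m/s.
In the field: r = mv/(|q|B) = (1.883×10⁻²⁸)(3.468×10⁶)/((1.602×10⁻¹⁹)(0.206)) ≈ 0.0198 m.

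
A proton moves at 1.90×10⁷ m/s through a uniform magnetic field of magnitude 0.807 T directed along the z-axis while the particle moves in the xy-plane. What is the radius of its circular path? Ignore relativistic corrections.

r ≈ 0.246 m

The magnetic force provides the centripetal force: |q|vB = mv²/r.
r = mv/(|q|B) = (1.673×10⁻²⁷)(1.90×10⁷)/((1.602×10⁻¹⁹)(0.807)) ≈ 0.246 m.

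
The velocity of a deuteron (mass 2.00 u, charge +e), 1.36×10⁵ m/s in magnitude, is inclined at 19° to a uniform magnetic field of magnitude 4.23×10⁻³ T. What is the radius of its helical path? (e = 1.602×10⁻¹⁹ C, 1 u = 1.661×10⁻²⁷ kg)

r ≈ 0.217 m

v⊥ = v sinθ = 1.36×10⁵·sin19° ≈ 4.428×10⁴ m/s.
r = m v⊥/(|q|B) = (3.322×10⁻²⁷)(4.428×10⁴)/((1.602×10⁻¹⁹)(4.23×10⁻³)) ≈ 0.217 m.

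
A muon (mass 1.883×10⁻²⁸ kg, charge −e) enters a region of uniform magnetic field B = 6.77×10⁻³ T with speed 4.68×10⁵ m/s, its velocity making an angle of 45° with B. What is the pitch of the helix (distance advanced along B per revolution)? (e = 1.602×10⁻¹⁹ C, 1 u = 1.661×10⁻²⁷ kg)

p ≈ 0.361 m

v∥ = v cosθ = 4.68×10⁵·cos45° ≈ 3.309×10⁵ m/s.
T = 2πm/(|q|B) = 2π(1.883×10⁻²⁸)/((1.602×10⁻¹⁹)(6.77×10⁻³)) ≈ 1.091×10⁻⁶ s.
pitch = v∥ T = (3.309×10⁵)(1.091×10⁻⁶) ≈ 0.361 m.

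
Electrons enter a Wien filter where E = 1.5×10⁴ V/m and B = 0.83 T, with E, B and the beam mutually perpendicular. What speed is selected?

For undeflected motion the electric and magnetic forces balance: qE = qvB.
v = E/B = 1.5×10⁴/0.83 = 1.8×10⁴ m/s.
The result is independent of the particle's charge and mass.

v = 1.8×10⁴ m/s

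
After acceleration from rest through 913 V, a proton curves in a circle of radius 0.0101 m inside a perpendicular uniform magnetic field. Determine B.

B ≈ 0.432 T

v = √(2|q|V/m) = √(2·1.602×10⁻¹⁹·913/1.673×10⁻²⁷) ≈ 4.182×10⁵ m/s.
B = mv/(|q|r) = (1.673×10⁻²⁷)(4.182×10⁵)/((1.602×10⁻¹⁹)(0.0101)) ≈ 0.432 T.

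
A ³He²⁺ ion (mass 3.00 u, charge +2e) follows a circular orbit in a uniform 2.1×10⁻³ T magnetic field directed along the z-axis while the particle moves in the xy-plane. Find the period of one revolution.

T ≈ 4.7×10⁻⁵ s

The cyclotron period depends only on m, q, B: T = 2πm/(|q|B).
T = 2π(4.983×10⁻²⁷)/((3.204×10⁻¹⁹)(2.1×10⁻³)) ≈ 4.7×10⁻⁵ s.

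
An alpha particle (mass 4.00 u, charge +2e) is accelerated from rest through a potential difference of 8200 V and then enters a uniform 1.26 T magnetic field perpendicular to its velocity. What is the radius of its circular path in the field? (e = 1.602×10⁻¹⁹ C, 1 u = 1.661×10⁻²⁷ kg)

Acceleration: |q|V = ½mv² ⇒ v = √(2|q|V/m) = √(2·3.204×10⁻¹⁹·8200/6.644×10⁻²⁷) ≈ 8.893×10⁵ m/s.
In the field: r = mv/(|q|B) = (6.644×10⁻²⁷)(8.893×10⁵)/((3.204×10⁻¹⁹)(1.26)) ≈ 0.0146 m.

r ≈ 0.0146 m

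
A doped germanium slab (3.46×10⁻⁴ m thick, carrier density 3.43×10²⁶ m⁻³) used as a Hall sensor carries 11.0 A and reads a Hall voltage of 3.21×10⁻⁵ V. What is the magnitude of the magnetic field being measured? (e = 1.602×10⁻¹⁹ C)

From V_H = IB/(n e t), B = V_H n e t / I.
B = (3.21×10⁻⁵)(3.43×10²⁶)(1.602×10⁻¹⁹)(3.46×10⁻⁴)/11.0 ≈ 0.0555 T.

B ≈ 0.0555 T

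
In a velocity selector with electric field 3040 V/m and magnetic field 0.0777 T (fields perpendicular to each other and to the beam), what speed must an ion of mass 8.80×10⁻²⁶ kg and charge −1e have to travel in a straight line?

v = 3.91×10⁴ m/s

Straight-line motion ⇒ electric and magnetic forces cancel, so E = vB.
v = E/B = 3040/0.0777 = 3.91×10⁴ m/s.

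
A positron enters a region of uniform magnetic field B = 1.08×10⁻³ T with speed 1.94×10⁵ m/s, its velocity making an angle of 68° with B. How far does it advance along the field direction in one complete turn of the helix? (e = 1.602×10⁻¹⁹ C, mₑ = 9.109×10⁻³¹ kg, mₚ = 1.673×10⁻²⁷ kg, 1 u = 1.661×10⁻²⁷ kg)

v∥ = v cosθ = 1.94×10⁵·cos68° ≈ 7.267×10⁴ m/s.
T = 2πm/(|q|B) = 2π(9.109×10⁻³¹)/((1.602×10⁻¹⁹)(1.08×10⁻³)) ≈ 3.308×10⁻⁸ s.
pitch = v∥ T = (7.267×10⁴)(3.308×10⁻⁸) ≈ 2.40×10⁻³ m.

p ≈ 2.40×10⁻³ m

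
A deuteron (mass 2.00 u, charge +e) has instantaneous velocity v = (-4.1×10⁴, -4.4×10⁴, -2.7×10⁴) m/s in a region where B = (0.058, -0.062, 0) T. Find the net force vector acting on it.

v×B = (-1670, -1570, 5090) N/C.
F = q v×B = (1.602×10⁻¹⁹ C)·(-1670, -1570, 5090) = (-2.68×10⁻¹⁶, -2.51×10⁻¹⁶, 8.16×10⁻¹⁶) N.

F ≈ (-2.68×10⁻¹⁶, -2.51×10⁻¹⁶, 8.16×10⁻¹⁶) N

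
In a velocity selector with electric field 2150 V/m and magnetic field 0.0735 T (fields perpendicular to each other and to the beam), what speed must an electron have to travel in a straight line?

v = 2.93×10⁴ m/s

Zero net Lorentz force requires |qE| = |q v×B|, i.e. E = vB.
v = E/B = 2150/0.0735 = 2.93×10⁴ m/s.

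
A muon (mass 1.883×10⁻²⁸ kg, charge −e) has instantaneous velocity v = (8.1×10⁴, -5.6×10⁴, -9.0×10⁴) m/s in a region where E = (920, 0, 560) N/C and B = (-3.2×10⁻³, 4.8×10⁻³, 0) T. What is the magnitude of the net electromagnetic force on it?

v×B = (432, 288, 210) N/C.
E + v×B = (1350, 288, 770) N/C.
F = q(E + v×B) = (−1.602×10⁻¹⁹ C)·(1350, 288, 770) = (-2.17×10⁻¹⁶, -4.61×10⁻¹⁷, -1.23×10⁻¹⁶) N.
|F| = 2.53×10⁻¹⁶ N.

|F| ≈ 2.53×10⁻¹⁶ N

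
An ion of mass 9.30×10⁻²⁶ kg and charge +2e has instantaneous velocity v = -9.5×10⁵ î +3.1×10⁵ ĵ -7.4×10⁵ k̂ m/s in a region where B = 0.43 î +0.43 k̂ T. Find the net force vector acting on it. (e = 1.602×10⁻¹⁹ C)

F ≈ (4.27×10⁻¹⁴, 2.89×10⁻¹⁴, -4.27×10⁻¹⁴) N

v×B = (1.33×10⁵, 9.03×10⁴, -1.33×10⁵) N/C.
F = q v×B = (3.204×10⁻¹⁹ C)·(1.33×10⁵, 9.03×10⁴, -1.33×10⁵) = (4.27×10⁻¹⁴, 2.89×10⁻¹⁴, -4.27×10⁻¹⁴) N.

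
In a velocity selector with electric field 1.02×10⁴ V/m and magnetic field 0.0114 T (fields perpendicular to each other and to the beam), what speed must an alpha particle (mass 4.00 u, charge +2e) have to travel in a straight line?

Straight-line motion ⇒ electric and magnetic forces cancel, so E = vB.
v = E/B = 1.02×10⁴/0.0114 = 8.95×10⁵ m/s.
The result is independent of the particle's charge and mass.

v = 8.95×10⁵ m/s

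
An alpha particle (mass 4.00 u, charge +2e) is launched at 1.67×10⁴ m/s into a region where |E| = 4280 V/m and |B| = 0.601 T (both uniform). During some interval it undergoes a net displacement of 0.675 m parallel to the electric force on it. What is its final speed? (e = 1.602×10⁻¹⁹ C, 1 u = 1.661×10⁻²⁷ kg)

v_f ≈ 5.28×10⁵ m/s

B does no work; ΔKE = |q|E d.
½mv_f² = ½mv₀² + |q|Ed = ½(6.644×10⁻²⁷)(1.67×10⁴)² + (3.204×10⁻¹⁹)(4280)(0.675) ≈ 9.265×10⁻¹⁹ J + 9.256×10⁻¹⁶ J ≈ 9.266×10⁻¹⁶ J.
v_f = √(2·9.266×10⁻¹⁶/6.644×10⁻²⁷) ≈ 5.28×10⁵ m/s.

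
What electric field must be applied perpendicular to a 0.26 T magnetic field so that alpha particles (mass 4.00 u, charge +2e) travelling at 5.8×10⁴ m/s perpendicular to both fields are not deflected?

E = 1.5×10⁴ V/m

For straight-line motion qE = qvB, so E = vB.
E = 5.8×10⁴ × 0.26 = 1.5×10⁴ V/m.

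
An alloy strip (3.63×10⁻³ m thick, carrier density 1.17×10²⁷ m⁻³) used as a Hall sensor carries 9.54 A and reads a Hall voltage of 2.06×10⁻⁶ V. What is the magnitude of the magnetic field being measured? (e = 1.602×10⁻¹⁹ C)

From V_H = IB/(n e t), B = V_H n e t / I.
B = (2.06×10⁻⁶)(1.17×10²⁷)(1.602×10⁻¹⁹)(3.63×10⁻³)/9.54 ≈ 0.147 T.

B ≈ 0.147 T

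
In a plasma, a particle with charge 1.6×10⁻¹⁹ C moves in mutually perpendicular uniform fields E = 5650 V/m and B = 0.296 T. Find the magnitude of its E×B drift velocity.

The E×B drift speed is v_d = E/B.
v_d = 5650/0.296 = 1.91×10⁴ m/s.

v_d ≈ 1.91×10⁴ m/s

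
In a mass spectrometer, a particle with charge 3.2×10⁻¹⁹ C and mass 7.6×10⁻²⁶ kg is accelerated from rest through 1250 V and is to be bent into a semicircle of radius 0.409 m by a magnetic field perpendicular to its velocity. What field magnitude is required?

v = √(2|q|V/m) = √(2·3.2×10⁻¹⁹·1250/7.6×10⁻²⁶) ≈ 1.026×10⁵ m/s.
B = mv/(|q|r) = (7.6×10⁻²⁶)(1.026×10⁵)/((3.2×10⁻¹⁹)(0.409)) ≈ 0.0596 T.

B ≈ 0.0596 T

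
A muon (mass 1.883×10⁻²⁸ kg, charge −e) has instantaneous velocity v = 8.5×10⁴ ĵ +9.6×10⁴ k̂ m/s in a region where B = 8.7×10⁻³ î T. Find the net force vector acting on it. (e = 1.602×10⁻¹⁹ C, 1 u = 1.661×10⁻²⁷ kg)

v×B = (0, 835, -740) N/C.
F = q v×B = (−1.602×10⁻¹⁹ C)·(0, 835, -740) = (0, -1.34×10⁻¹⁶, 1.18×10⁻¹⁶) N.

F ≈ (0, -1.34×10⁻¹⁶, 1.18×10⁻¹⁶) N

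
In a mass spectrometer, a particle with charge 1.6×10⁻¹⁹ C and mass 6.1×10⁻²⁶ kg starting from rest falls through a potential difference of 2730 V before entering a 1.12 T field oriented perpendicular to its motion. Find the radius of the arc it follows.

r ≈ 0.0407 m

Acceleration: |q|V = ½mv² ⇒ v = √(2|q|V/m) = √(2·1.6×10⁻¹⁹·2730/6.1×10⁻²⁶) ≈ 1.197×10⁵ m/s.
In the field: r = mv/(|q|B) = (6.1×10⁻²⁶)(1.197×10⁵)/((1.6×10⁻¹⁹)(1.12)) ≈ 0.0407 m.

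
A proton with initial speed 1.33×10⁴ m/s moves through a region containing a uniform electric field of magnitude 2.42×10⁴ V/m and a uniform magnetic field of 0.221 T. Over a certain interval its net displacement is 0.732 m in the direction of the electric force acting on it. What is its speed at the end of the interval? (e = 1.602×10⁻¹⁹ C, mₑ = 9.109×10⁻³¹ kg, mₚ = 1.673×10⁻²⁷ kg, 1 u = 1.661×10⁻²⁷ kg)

B does no work; ΔKE = |q|E d.
½mv_f² = ½mv₀² + |q|Ed = ½(1.673×10⁻²⁷)(1.33×10⁴)² + (1.602×10⁻¹⁹)(2.42×10⁴)(0.732) ≈ 1.480×10⁻¹⁹ J + 2.838×10⁻¹⁵ J ≈ 2.838×10⁻¹⁵ J.
v_f = √(2·2.838×10⁻¹⁵/1.673×10⁻²⁷) ≈ 1.84×10⁶ m/s.

v_f ≈ 1.84×10⁶ m/s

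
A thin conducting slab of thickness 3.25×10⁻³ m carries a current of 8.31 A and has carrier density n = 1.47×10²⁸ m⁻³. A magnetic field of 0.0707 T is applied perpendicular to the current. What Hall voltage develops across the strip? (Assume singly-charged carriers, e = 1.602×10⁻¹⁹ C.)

V_H ≈ 7.68×10⁻⁸ V

V_H = IB/(n e t).
V_H = (8.31)(0.0707)/((1.47×10²⁸)(1.602×10⁻¹⁹)(3.25×10⁻³)) ≈ 7.68×10⁻⁸ V.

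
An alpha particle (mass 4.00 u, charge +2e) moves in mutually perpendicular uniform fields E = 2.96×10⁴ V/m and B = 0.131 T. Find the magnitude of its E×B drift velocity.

v_d ≈ 2.26×10⁵ m/s

In crossed fields the guiding centre drifts at v_d = |E×B|/B² = E/B, independent of charge and mass.
v_d = 2.96×10⁴/0.131 = 2.26×10⁵ m/s.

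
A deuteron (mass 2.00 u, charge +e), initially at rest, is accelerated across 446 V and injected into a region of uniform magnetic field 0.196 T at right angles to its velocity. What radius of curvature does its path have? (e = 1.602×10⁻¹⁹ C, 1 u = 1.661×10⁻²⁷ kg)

r ≈ 0.0219 m

Acceleration: |q|V = ½mv² ⇒ v = √(2|q|V/m) = √(2·1.602×10⁻¹⁹·446/3.322×10⁻²⁷) ≈ 2.074×10⁵ m/s.
In the field: r = mv/(|q|B) = (3.322×10⁻²⁷)(2.074×10⁵)/((1.602×10⁻¹⁹)(0.196)) ≈ 0.0219 m.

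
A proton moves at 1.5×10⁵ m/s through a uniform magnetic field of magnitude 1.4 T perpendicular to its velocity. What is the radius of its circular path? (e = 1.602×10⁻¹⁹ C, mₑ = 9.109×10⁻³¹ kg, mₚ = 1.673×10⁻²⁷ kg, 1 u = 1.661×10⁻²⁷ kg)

r ≈ 1.1×10⁻³ m

The magnetic force provides the centripetal force: |q|vB = mv²/r.
r = mv/(|q|B) = (1.673×10⁻²⁷)(1.5×10⁵)/((1.602×10⁻¹⁹)(1.4)) ≈ 1.1×10⁻³ m.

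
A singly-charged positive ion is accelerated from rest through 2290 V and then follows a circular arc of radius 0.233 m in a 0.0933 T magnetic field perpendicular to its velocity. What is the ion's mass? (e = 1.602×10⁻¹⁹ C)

Combine |q|V = ½mv² and r = mv/(|q|B): eliminate v to get m = qB²r²/(2V).
m = (1.602×10⁻¹⁹)(0.0933)²(0.233)²/(2·2290) ≈ 1.65×10⁻²⁶ kg.

m ≈ 1.65×10⁻²⁶ kg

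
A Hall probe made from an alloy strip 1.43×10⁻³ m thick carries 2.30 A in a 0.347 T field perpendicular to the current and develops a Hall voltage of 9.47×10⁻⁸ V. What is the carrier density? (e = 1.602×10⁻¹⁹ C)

From V_H = IB/(n e t), n = IB/(V_H e t).
n = (2.30)(0.347)/((9.47×10⁻⁸)(1.602×10⁻¹⁹)(1.43×10⁻³)) ≈ 3.68×10²⁸ m⁻³.

n ≈ 3.68×10²⁸ m⁻³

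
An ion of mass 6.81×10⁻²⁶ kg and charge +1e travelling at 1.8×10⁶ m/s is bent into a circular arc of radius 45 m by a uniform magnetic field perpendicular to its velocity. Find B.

From |q|vB = mv²/r, B = mv/(|q|r).
B = (6.81×10⁻²⁶)(1.8×10⁶)/((1.602×10⁻¹⁹)(45)) ≈ 0.017 T.

B ≈ 0.017 T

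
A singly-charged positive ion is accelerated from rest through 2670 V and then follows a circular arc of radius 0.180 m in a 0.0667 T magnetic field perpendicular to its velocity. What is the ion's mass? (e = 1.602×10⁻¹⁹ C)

m ≈ 4.32×10⁻²⁷ kg

Combine |q|V = ½mv² and r = mv/(|q|B): eliminate v to get m = qB²r²/(2V).
m = (1.602×10⁻¹⁹)(0.0667)²(0.180)²/(2·2670) ≈ 4.32×10⁻²⁷ kg.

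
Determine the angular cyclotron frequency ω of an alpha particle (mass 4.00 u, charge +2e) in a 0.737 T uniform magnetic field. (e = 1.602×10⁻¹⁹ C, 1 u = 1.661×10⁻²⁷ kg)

ω = |q|B/m.
ω = (3.204×10⁻¹⁹)(0.737)/6.644×10⁻²⁷ ≈ 3.55×10⁷ rad/s.

ω ≈ 3.55×10⁷ rad/s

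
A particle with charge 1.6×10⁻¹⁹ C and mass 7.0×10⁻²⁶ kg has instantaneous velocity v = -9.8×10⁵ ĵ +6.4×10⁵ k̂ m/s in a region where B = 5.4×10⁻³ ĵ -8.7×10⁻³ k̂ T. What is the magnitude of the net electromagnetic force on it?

|F| ≈ 8.11×10⁻¹⁶ N

v×B = (5070, 0, 0) N/C.
F = q v×B = (1.6×10⁻¹⁹ C)·(5070, 0, 0) = (8.11×10⁻¹⁶, 0, 0) N.
|F| = 8.11×10⁻¹⁶ N.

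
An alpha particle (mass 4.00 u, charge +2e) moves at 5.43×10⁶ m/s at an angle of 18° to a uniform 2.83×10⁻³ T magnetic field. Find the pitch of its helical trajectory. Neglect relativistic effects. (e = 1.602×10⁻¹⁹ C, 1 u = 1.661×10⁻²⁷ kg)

v∥ = v cosθ = 5.43×10⁶·cos18° ≈ 5.164×10⁶ m/s.
T = 2πm/(|q|B) = 2π(6.644×10⁻²⁷)/((3.204×10⁻¹⁹)(2.83×10⁻³)) ≈ 4.604×10⁻⁵ s.
pitch = v∥ T = (5.164×10⁶)(4.604×10⁻⁵) ≈ 238 m.

p ≈ 238 m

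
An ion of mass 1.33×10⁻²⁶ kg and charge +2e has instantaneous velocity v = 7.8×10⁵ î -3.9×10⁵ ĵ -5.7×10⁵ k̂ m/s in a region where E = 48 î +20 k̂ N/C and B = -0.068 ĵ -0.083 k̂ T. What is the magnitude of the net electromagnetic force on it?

|F| ≈ 2.69×10⁻¹⁴ N

v×B = (-6390, 6.47×10⁴, -5.30×10⁴) N/C.
E + v×B = (-6340, 6.47×10⁴, -5.30×10⁴) N/C.
F = q(E + v×B) = (3.204×10⁻¹⁹ C)·(-6340, 6.47×10⁴, -5.30×10⁴) = (-2.03×10⁻¹⁵, 2.07×10⁻¹⁴, -1.70×10⁻¹⁴) N.
|F| = 2.69×10⁻¹⁴ N.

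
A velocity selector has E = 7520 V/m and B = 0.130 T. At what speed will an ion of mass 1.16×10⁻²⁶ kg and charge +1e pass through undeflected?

v = 5.78×10⁴ m/s

Zero net Lorentz force requires |qE| = |q v×B|, i.e. E = vB.
v = E/B = 7520/0.130 = 5.78×10⁴ m/s.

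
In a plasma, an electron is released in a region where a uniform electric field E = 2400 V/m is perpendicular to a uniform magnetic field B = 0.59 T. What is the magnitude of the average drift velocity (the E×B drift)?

v_d ≈ 4100 m/s

In crossed fields the guiding centre drifts at v_d = |E×B|/B² = E/B, independent of charge and mass.
v_d = 2400/0.59 = 4100 m/s.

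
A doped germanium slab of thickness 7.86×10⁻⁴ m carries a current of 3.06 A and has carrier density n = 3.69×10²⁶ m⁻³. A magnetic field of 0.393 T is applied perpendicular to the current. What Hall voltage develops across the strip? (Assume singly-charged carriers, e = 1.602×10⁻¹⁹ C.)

V_H = IB/(n e t).
V_H = (3.06)(0.393)/((3.69×10²⁶)(1.602×10⁻¹⁹)(7.86×10⁻⁴)) ≈ 2.59×10⁻⁵ V.

V_H ≈ 2.59×10⁻⁵ V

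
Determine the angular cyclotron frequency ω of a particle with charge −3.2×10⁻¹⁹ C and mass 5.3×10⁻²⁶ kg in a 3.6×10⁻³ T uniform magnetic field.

ω ≈ 2.2×10⁴ rad/s

ω = |q|B/m.
ω = (3.2×10⁻¹⁹)(3.6×10⁻³)/5.3×10⁻²⁶ ≈ 2.2×10⁴ rad/s.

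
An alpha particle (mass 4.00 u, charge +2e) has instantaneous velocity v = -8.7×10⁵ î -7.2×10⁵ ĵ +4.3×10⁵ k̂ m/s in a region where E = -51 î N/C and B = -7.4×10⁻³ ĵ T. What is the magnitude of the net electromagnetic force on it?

|F| ≈ 2.29×10⁻¹⁵ N

v×B = (3180, 0, 6440) N/C.
E + v×B = (3130, 0, 6440) N/C.
F = q(E + v×B) = (3.204×10⁻¹⁹ C)·(3130, 0, 6440) = (1.00×10⁻¹⁵, 0, 2.06×10⁻¹⁵) N.
|F| = 2.29×10⁻¹⁵ N.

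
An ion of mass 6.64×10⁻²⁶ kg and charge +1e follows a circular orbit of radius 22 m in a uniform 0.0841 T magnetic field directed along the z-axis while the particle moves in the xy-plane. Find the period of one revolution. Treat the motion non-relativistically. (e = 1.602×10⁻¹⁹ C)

T ≈ 3.10×10⁻⁵ s

The cyclotron period depends only on m, q, B: T = 2πm/(|q|B).
T = 2π(6.64×10⁻²⁶)/((1.602×10⁻¹⁹)(0.0841)) ≈ 3.10×10⁻⁵ s.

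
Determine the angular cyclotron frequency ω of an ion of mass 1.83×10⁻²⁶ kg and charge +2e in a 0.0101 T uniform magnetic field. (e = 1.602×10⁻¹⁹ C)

ω ≈ 1.77×10⁵ rad/s

ω = |q|B/m.
ω = (3.204×10⁻¹⁹)(0.0101)/1.83×10⁻²⁶ ≈ 1.77×10⁵ rad/s.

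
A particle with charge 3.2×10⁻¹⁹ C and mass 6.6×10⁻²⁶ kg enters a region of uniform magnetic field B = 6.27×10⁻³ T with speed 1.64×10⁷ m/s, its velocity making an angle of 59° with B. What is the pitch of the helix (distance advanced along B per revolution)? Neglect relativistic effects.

p ≈ 1750 m

v∥ = v cosθ = 1.64×10⁷·cos59° ≈ 8.447×10⁶ m/s.
T = 2πm/(|q|B) = 2π(6.6×10⁻²⁶)/((3.2×10⁻¹⁹)(6.27×10⁻³)) ≈ 2.067×10⁻⁴ s.
pitch = v∥ T = (8.447×10⁶)(2.067×10⁻⁴) ≈ 1750 m.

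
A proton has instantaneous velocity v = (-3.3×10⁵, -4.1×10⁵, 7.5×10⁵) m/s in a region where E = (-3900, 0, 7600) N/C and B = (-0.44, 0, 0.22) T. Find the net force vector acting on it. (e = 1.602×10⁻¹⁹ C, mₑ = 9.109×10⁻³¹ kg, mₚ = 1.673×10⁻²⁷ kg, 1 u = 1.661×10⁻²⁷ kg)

v×B = (-9.02×10⁴, -2.57×10⁵, -1.80×10⁵) N/C.
E + v×B = (-9.41×10⁴, -2.57×10⁵, -1.73×10⁵) N/C.
F = q(E + v×B) = (1.602×10⁻¹⁹ C)·(-9.41×10⁴, -2.57×10⁵, -1.73×10⁵) = (-1.51×10⁻¹⁴, -4.12×10⁻¹⁴, -2.77×10⁻¹⁴) N.

F ≈ (-1.51×10⁻¹⁴, -4.12×10⁻¹⁴, -2.77×10⁻¹⁴) N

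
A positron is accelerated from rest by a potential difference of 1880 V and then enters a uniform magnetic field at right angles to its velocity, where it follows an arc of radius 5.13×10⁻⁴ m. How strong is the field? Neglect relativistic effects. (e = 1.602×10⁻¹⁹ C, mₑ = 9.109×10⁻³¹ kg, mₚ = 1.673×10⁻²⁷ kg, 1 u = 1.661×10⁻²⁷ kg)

B ≈ 0.285 T

v = √(2|q|V/m) = √(2·1.602×10⁻¹⁹·1880/9.109×10⁻³¹) ≈ 2.572×10⁷ m/s.
B = mv/(|q|r) = (9.109×10⁻³¹)(2.572×10⁷)/((1.602×10⁻¹⁹)(5.13×10⁻⁴)) ≈ 0.285 T.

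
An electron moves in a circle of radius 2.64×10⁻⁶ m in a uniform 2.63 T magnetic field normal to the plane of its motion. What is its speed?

From |q|vB = mv²/r, v = |q|Br/m.
v = (1.602×10⁻¹⁹)(2.63)(2.64×10⁻⁶)/9.109×10⁻³¹ ≈ 1.22×10⁶ m/s.

v ≈ 1.22×10⁶ m/s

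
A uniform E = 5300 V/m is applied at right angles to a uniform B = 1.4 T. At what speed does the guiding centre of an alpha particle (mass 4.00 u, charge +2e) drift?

v_d ≈ 3800 m/s

In crossed fields the guiding centre drifts at v_d = |E×B|/B² = E/B, independent of charge and mass.
v_d = 5300/1.4 = 3800 m/s.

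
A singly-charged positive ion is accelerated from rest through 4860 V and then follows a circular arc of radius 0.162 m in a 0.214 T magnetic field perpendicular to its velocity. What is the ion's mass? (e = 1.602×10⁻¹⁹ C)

m ≈ 1.98×10⁻²⁶ kg

Combine |q|V = ½mv² and r = mv/(|q|B): eliminate v to get m = qB²r²/(2V).
m = (1.602×10⁻¹⁹)(0.214)²(0.162)²/(2·4860) ≈ 1.98×10⁻²⁶ kg.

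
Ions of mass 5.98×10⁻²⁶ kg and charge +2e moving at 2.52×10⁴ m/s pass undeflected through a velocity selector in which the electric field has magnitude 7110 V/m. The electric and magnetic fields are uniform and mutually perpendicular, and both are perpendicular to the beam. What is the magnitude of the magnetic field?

Balance of forces in the selector: qE = qvB ⇒ B = E/v.
B = 7110/2.52×10⁴ = 0.282 T.

B = 0.282 T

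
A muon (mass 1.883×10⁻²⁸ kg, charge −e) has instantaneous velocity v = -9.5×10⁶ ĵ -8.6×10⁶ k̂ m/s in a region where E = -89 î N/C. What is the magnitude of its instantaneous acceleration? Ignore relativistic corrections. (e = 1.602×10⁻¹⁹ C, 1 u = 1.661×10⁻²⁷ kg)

Only an electric field acts, so F = qE = (−1.602×10⁻¹⁹ C)·(-89.0, 0, 0) = (1.43×10⁻¹⁷, 0, 0) N.
|a| = |F|/m = 1.426×10⁻¹⁷/1.883×10⁻²⁸ ≈ 7.57×10¹⁰ m/s².

|a| ≈ 7.57×10¹⁰ m/s²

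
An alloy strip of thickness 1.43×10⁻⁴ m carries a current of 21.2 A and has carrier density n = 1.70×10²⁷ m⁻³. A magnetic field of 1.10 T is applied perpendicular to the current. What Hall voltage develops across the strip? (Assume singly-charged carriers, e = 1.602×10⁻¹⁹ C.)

V_H ≈ 5.99×10⁻⁴ V

V_H = IB/(n e t).
V_H = (21.2)(1.10)/((1.70×10²⁷)(1.602×10⁻¹⁹)(1.43×10⁻⁴)) ≈ 5.99×10⁻⁴ V.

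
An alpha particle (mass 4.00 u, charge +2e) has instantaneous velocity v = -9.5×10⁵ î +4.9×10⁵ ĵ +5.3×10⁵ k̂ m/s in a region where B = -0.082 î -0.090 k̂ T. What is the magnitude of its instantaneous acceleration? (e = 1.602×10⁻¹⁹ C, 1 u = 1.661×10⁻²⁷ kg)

v×B = (-4.41×10⁴, -1.29×10⁵, 4.02×10⁴) N/C.
F = q v×B = (3.204×10⁻¹⁹ C)·(-4.41×10⁴, -1.29×10⁵, 4.02×10⁴) = (-1.41×10⁻¹⁴, -4.13×10⁻¹⁴, 1.29×10⁻¹⁴) N.
|a| = |F|/m = 4.553×10⁻¹⁴/6.644×10⁻²⁷ ≈ 6.85×10¹² m/s².

|a| ≈ 6.85×10¹² m/s²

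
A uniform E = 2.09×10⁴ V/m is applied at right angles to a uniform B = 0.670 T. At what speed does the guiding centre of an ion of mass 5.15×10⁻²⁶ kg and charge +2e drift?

v_d ≈ 3.12×10⁴ m/s

The E×B drift speed is v_d = E/B.
v_d = 2.09×10⁴/0.670 = 3.12×10⁴ m/s.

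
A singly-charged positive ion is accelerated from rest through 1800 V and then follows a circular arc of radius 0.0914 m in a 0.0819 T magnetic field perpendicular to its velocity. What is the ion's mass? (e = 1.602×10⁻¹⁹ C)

Combine |q|V = ½mv² and r = mv/(|q|B): eliminate v to get m = qB²r²/(2V).
m = (1.602×10⁻¹⁹)(0.0819)²(0.0914)²/(2·1800) ≈ 2.49×10⁻²⁷ kg.

m ≈ 2.49×10⁻²⁷ kg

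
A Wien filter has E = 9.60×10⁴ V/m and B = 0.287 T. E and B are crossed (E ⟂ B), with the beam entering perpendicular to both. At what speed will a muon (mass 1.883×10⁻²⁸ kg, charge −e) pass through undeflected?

Straight-line motion ⇒ electric and magnetic forces cancel, so E = vB.
v = E/B = 9.60×10⁴/0.287 = 3.34×10⁵ m/s.

v = 3.34×10⁵ m/s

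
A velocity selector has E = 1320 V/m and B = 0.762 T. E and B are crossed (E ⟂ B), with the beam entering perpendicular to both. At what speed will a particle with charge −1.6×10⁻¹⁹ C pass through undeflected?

v = 1730 m/s

For undeflected motion the electric and magnetic forces balance: qE = qvB.
v = E/B = 1320/0.762 = 1730 m/s.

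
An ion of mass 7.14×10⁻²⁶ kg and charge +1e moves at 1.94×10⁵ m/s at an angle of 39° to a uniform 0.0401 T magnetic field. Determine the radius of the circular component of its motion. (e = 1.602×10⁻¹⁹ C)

v⊥ = v sinθ = 1.94×10⁵·sin39° ≈ 1.221×10⁵ m/s.
r = m v⊥/(|q|B) = (7.14×10⁻²⁶)(1.221×10⁵)/((1.602×10⁻¹⁹)(0.0401)) ≈ 1.36 m.

r ≈ 1.36 m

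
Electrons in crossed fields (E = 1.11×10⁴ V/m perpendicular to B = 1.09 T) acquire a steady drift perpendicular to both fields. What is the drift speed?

v_d ≈ 1.02×10⁴ m/s

In crossed fields the guiding centre drifts at v_d = |E×B|/B² = E/B, independent of charge and mass.
v_d = 1.11×10⁴/1.09 = 1.02×10⁴ m/s.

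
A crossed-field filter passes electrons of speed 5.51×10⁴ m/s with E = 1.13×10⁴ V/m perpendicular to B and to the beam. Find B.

Balance of forces in the selector: qE = qvB ⇒ B = E/v.
B = 1.13×10⁴/5.51×10⁴ = 0.205 T.

B = 0.205 T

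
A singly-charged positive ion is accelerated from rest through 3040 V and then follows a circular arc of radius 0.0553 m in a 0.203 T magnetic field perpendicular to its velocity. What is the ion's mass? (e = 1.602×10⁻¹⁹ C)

m ≈ 3.32×10⁻²⁷ kg

Combine |q|V = ½mv² and r = mv/(|q|B): eliminate v to get m = qB²r²/(2V).
m = (1.602×10⁻¹⁹)(0.203)²(0.0553)²/(2·3040) ≈ 3.32×10⁻²⁷ kg.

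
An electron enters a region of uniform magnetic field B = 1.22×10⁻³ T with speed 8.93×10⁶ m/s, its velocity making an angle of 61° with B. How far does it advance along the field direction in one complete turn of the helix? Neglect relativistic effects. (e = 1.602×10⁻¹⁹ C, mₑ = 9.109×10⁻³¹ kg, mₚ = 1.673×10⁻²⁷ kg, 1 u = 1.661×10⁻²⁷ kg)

v∥ = v cosθ = 8.93×10⁶·cos61° ≈ 4.329×10⁶ m/s.
T = 2πm/(|q|B) = 2π(9.109×10⁻³¹)/((1.602×10⁻¹⁹)(1.22×10⁻³)) ≈ 2.928×10⁻⁸ s.
pitch = v∥ T = (4.329×10⁶)(2.928×10⁻⁸) ≈ 0.127 m.

p ≈ 0.127 m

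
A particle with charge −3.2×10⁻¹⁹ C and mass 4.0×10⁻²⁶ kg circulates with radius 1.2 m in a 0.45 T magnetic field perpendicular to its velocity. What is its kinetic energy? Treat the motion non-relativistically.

v = |q|Br/m, then KE = ½mv² = (qBr)²/(2m).
v = (3.2×10⁻¹⁹)(0.45)(1.2)/4.0×10⁻²⁶ ≈ 4.320×10⁶ m/s.
KE = ½(4.0×10⁻²⁶)(4.320×10⁶)² ≈ 3.7×10⁻¹³ J = 2.3×10⁶ eV.

KE ≈ 2.3×10⁶ eV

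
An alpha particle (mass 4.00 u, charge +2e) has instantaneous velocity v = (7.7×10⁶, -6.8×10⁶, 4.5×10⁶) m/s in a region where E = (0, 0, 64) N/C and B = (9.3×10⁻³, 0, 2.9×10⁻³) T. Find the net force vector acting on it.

v×B = (-1.97×10⁴, 1.95×10⁴, 6.32×10⁴) N/C.
E + v×B = (-1.97×10⁴, 1.95×10⁴, 6.33×10⁴) N/C.
F = q(E + v×B) = (3.204×10⁻¹⁹ C)·(-1.97×10⁴, 1.95×10⁴, 6.33×10⁴) = (-6.32×10⁻¹⁵, 6.25×10⁻¹⁵, 2.03×10⁻¹⁴) N.

F ≈ (-6.32×10⁻¹⁵, 6.25×10⁻¹⁵, 2.03×10⁻¹⁴) N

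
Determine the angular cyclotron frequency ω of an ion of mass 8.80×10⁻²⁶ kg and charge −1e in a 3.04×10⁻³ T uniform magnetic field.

ω ≈ 5530 rad/s

ω = |q|B/m.
ω = (1.602×10⁻¹⁹)(3.04×10⁻³)/8.80×10⁻²⁶ ≈ 5530 rad/s.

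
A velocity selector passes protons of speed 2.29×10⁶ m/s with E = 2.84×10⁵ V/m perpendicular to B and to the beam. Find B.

Balance of forces in the selector: qE = qvB ⇒ B = E/v.
B = 2.84×10⁵/2.29×10⁶ = 0.124 T.

B = 0.124 T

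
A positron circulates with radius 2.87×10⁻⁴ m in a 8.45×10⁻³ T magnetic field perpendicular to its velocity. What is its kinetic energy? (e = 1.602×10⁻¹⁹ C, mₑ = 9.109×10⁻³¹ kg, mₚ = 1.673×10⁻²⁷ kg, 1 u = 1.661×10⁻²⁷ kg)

v = |q|Br/m, then KE = ½mv² = (qBr)²/(2m).
v = (1.602×10⁻¹⁹)(8.45×10⁻³)(2.87×10⁻⁴)/9.109×10⁻³¹ ≈ 4.265×10⁵ m/s.
KE = ½(9.109×10⁻³¹)(4.265×10⁵)² ≈ 8.29×10⁻²⁰ J = 0.517 eV.

KE ≈ 0.517 eV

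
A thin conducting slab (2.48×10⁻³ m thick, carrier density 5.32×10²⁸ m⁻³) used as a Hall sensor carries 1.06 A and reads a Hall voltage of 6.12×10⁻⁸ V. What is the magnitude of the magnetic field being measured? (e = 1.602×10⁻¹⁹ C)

B ≈ 1.22 T

From V_H = IB/(n e t), B = V_H n e t / I.
B = (6.12×10⁻⁸)(5.32×10²⁸)(1.602×10⁻¹⁹)(2.48×10⁻³)/1.06 ≈ 1.22 T.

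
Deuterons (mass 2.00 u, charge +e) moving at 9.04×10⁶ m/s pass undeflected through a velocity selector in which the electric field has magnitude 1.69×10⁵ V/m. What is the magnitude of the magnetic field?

B = 0.0187 T

Balance of forces in the selector: qE = qvB ⇒ B = E/v.
B = 1.69×10⁵/9.04×10⁶ = 0.0187 T.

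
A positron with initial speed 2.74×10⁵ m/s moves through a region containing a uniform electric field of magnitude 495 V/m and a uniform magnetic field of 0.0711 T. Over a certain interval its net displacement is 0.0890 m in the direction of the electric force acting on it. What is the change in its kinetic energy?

The magnetic force is always ⟂ v and does no work; only the electric force changes KE.
ΔKE = F_E · d = |q|E d = (1.602×10⁻¹⁹)(495)(0.0890) ≈ 7.06×10⁻¹⁸ J.

ΔKE ≈ 7.06×10⁻¹⁸ J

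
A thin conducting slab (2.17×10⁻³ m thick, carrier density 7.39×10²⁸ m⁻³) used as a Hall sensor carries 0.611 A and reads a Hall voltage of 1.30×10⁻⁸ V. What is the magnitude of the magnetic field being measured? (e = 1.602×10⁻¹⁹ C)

B ≈ 0.547 T

From V_H = IB/(n e t), B = V_H n e t / I.
B = (1.30×10⁻⁸)(7.39×10²⁸)(1.602×10⁻¹⁹)(2.17×10⁻³)/0.611 ≈ 0.547 T.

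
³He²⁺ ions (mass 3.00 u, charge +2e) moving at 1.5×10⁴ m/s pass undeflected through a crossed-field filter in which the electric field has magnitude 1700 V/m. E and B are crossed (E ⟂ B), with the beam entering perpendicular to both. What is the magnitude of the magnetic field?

B = 0.11 T

Balance of forces in the selector: qE = qvB ⇒ B = E/v.
B = 1700/1.5×10⁴ = 0.11 T.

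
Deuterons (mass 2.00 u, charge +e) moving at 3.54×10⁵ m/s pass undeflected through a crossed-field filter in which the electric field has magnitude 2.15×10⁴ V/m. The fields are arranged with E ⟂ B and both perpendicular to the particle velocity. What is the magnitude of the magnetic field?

Balance of forces in the selector: qE = qvB ⇒ B = E/v.
B = 2.15×10⁴/3.54×10⁵ = 0.0607 T.

B = 0.0607 T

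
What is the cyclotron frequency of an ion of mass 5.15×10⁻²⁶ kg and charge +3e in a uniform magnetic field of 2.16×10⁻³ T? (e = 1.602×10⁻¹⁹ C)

f ≈ 3210 Hz

f = |q|B/(2πm).
f = (4.806×10⁻¹⁹)(2.16×10⁻³)/(2π·5.15×10⁻²⁶) ≈ 3210 Hz.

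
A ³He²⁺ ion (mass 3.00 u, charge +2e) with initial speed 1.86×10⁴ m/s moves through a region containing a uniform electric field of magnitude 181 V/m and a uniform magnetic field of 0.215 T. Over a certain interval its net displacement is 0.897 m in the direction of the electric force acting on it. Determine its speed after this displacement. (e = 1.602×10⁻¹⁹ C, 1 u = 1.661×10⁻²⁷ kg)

v_f ≈ 1.46×10⁵ m/s

B does no work; ΔKE = |q|E d.
½mv_f² = ½mv₀² + |q|Ed = ½(4.983×10⁻²⁷)(1.86×10⁴)² + (3.204×10⁻¹⁹)(181)(0.897) ≈ 8.620×10⁻¹⁹ J + 5.202×10⁻¹⁷ J ≈ 5.288×10⁻¹⁷ J.
v_f = √(2·5.288×10⁻¹⁷/4.983×10⁻²⁷) ≈ 1.46×10⁵ m/s.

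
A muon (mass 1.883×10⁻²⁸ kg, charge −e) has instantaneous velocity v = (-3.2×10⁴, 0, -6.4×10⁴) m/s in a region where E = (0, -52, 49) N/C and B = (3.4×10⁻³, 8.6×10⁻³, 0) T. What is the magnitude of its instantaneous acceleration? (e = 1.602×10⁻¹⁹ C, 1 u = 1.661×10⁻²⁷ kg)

v×B = (550, -218, -275) N/C.
E + v×B = (550, -270, -226) N/C.
F = q(E + v×B) = (−1.602×10⁻¹⁹ C)·(550, -270, -226) = (-8.82×10⁻¹⁷, 4.32×10⁻¹⁷, 3.62×10⁻¹⁷) N.
|a| = |F|/m = 1.047×10⁻¹⁶/1.883×10⁻²⁸ ≈ 5.56×10¹¹ m/s².

|a| ≈ 5.56×10¹¹ m/s²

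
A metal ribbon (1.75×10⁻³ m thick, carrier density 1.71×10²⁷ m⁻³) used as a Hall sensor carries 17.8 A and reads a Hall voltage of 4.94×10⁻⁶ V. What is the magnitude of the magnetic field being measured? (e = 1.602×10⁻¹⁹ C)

From V_H = IB/(n e t), B = V_H n e t / I.
B = (4.94×10⁻⁶)(1.71×10²⁷)(1.602×10⁻¹⁹)(1.75×10⁻³)/17.8 ≈ 0.133 T.

B ≈ 0.133 T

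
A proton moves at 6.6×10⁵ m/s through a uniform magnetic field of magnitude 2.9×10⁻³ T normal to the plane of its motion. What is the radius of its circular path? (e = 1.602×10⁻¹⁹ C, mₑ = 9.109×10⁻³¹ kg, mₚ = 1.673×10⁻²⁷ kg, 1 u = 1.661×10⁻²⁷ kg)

r ≈ 2.4 m

The magnetic force provides the centripetal force: |q|vB = mv²/r.
r = mv/(|q|B) = (1.673×10⁻²⁷)(6.6×10⁵)/((1.602×10⁻¹⁹)(2.9×10⁻³)) ≈ 2.4 m.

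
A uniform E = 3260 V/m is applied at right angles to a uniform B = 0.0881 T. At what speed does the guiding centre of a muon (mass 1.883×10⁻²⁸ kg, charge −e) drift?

v_d ≈ 3.70×10⁴ m/s

In crossed fields the guiding centre drifts at v_d = |E×B|/B² = E/B, independent of charge and mass.
v_d = 3260/0.0881 = 3.70×10⁴ m/s.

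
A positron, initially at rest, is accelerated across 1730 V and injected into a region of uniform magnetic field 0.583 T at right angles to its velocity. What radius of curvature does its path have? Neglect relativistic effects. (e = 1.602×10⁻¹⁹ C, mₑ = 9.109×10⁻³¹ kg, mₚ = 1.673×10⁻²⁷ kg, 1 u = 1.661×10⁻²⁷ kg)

r ≈ 2.41×10⁻⁴ m

Acceleration: |q|V = ½mv² ⇒ v = √(2|q|V/m) = √(2·1.602×10⁻¹⁹·1730/9.109×10⁻³¹) ≈ 2.467×10⁷ m/s.
In the field: r = mv/(|q|B) = (9.109×10⁻³¹)(2.467×10⁷)/((1.602×10⁻¹⁹)(0.583)) ≈ 2.41×10⁻⁴ m.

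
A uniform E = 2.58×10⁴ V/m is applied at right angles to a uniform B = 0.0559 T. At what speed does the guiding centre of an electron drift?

In crossed fields the guiding centre drifts at v_d = |E×B|/B² = E/B, independent of charge and mass.
v_d = 2.58×10⁴/0.0559 = 4.62×10⁵ m/s.

v_d ≈ 4.62×10⁵ m/s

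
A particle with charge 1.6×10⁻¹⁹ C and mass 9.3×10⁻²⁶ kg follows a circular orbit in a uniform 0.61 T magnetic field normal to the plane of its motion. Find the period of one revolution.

T ≈ 6.0×10⁻⁶ s

The cyclotron period depends only on m, q, B: T = 2πm/(|q|B).
T = 2π(9.3×10⁻²⁶)/((1.6×10⁻¹⁹)(0.61)) ≈ 6.0×10⁻⁶ s.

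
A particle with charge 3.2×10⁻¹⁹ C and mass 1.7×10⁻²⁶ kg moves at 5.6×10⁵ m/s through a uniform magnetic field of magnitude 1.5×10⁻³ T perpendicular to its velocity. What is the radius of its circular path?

The magnetic force provides the centripetal force: |q|vB = mv²/r.
r = mv/(|q|B) = (1.7×10⁻²⁶)(5.6×10⁵)/((3.2×10⁻¹⁹)(1.5×10⁻³)) ≈ 20 m.

r ≈ 20 m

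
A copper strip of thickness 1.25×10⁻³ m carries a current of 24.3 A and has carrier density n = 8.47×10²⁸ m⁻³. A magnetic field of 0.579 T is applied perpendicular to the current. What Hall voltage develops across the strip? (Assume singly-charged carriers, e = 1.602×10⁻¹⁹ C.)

V_H = IB/(n e t).
V_H = (24.3)(0.579)/((8.47×10²⁸)(1.602×10⁻¹⁹)(1.25×10⁻³)) ≈ 8.30×10⁻⁷ V.

V_H ≈ 8.30×10⁻⁷ V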